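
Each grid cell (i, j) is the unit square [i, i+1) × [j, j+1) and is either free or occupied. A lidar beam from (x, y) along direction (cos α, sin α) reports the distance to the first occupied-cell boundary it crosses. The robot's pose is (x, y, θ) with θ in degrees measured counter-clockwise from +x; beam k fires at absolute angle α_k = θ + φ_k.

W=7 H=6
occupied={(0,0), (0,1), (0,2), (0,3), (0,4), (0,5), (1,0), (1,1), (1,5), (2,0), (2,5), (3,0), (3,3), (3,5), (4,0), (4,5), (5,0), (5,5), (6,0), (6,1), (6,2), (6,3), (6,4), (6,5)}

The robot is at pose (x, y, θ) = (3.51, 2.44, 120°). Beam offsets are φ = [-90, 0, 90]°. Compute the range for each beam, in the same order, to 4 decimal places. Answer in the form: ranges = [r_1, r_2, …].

beam 1: φ=-90°, α=30°
  dir = (cos 30°, sin 30°) = (0.8660, 0.5000); from cell (3,2)
  next x-line at t=0.5658, next y-line at t=1.1200; Δt_x=1.1547, Δt_y=2.0000
    x: enter (4,2) at t=0.5658
    y: enter (4,3) at t=1.1200
    x: enter (5,3) at t=1.7205
    x: enter (6,3) at t=2.8752 ← occupied
  → r_1 = 2.8752
beam 2: φ=0°, α=120°
  dir = (cos 120°, sin 120°) = (-0.5000, 0.8660); from cell (3,2)
  next x-line at t=1.0200, next y-line at t=0.6466; Δt_x=2.0000, Δt_y=1.1547
    y: enter (3,3) at t=0.6466 ← occupied
  → r_2 = 0.6466
beam 3: φ=90°, α=210°
  dir = (cos 210°, sin 210°) = (-0.8660, -0.5000); from cell (3,2)
  next x-line at t=0.5889, next y-line at t=0.8800; Δt_x=1.1547, Δt_y=2.0000
    x: enter (2,2) at t=0.5889
    y: enter (2,1) at t=0.8800
    x: enter (1,1) at t=1.7436 ← occupied
  → r_3 = 1.7436

ranges = [2.8752, 0.6466, 1.7436]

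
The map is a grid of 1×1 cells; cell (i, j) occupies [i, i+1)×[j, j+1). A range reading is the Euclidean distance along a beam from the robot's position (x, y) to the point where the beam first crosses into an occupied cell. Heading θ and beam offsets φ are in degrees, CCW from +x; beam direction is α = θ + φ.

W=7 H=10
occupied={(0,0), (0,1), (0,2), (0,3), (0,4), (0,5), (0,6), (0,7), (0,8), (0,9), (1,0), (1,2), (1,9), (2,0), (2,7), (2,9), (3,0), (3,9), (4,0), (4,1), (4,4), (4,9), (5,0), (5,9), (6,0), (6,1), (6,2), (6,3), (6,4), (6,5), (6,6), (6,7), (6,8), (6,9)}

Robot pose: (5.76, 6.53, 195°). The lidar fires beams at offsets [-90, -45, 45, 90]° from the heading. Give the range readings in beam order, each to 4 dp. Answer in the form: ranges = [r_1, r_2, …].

ranges = [2.5571, 4.9400, 1.7667, 0.9273]

beam 1: φ=-90°, α=105°
  dir = (cos 105°, sin 105°) = (-0.2588, 0.9659); from cell (5,6)
  next x-line at t=2.9364, next y-line at t=0.4866; Δt_x=3.8637, Δt_y=1.0353
    y: enter (5,7) at t=0.4866
    y: enter (5,8) at t=1.5219
    y: enter (5,9) at t=2.5571 ← occupied
  → r_1 = 2.5571
beam 2: φ=-45°, α=150°
  dir = (cos 150°, sin 150°) = (-0.8660, 0.5000); from cell (5,6)
  next x-line at t=0.8776, next y-line at t=0.9400; Δt_x=1.1547, Δt_y=2.0000
    x: enter (4,6) at t=0.8776
    y: enter (4,7) at t=0.9400
    x: enter (3,7) at t=2.0323
    y: enter (3,8) at t=2.9400
    x: enter (2,8) at t=3.1870
    x: enter (1,8) at t=4.3417
    y: enter (1,9) at t=4.9400 ← occupied
  → r_2 = 4.9400
beam 3: φ=45°, α=240°
  dir = (cos 240°, sin 240°) = (-0.5000, -0.8660); from cell (5,6)
  next x-line at t=1.5200, next y-line at t=0.6120; Δt_x=2.0000, Δt_y=1.1547
    y: enter (5,5) at t=0.6120
    x: enter (4,5) at t=1.5200
    y: enter (4,4) at t=1.7667 ← occupied
  → r_3 = 1.7667
beam 4: φ=90°, α=285°
  dir = (cos 285°, sin 285°) = (0.2588, -0.9659); from cell (5,6)
  next x-line at t=0.9273, next y-line at t=0.5487; Δt_x=3.8637, Δt_y=1.0353
    y: enter (5,5) at t=0.5487
    x: enter (6,5) at t=0.9273 ← occupied
  → r_4 = 0.9273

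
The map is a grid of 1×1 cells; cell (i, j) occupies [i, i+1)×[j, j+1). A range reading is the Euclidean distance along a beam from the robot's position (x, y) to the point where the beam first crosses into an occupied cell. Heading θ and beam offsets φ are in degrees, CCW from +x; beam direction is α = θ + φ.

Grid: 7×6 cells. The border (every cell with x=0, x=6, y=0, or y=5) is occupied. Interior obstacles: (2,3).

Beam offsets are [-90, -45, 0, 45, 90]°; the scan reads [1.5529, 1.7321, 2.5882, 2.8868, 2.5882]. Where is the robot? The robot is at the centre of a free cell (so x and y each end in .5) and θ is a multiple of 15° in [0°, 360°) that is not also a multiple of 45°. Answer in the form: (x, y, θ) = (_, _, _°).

(x, y, θ) = (3.5, 2.5, 345°)

Candidates: 19 free-cell centres × 16 headings = 304 poses. Raycast each; keep the one whose scan matches to 4 dp.
  (1.5, 1.5, 285°): beam 1 = 0.5176 ≠ 1.5529 ✗
  (4.5, 2.5, 120°): beam 1 = 1.7321 ≠ 1.5529 ✗
  (3.5, 3.5, 30°): beam 1 = 2.8868 ≠ 1.5529 ✗
  …
  (3.5, 2.5, 345°): r_1=1.5529, r_2=1.7321, r_3=2.5882, r_4=2.8868, r_5=2.5882 — all match ✓
Only this pose fits every beam.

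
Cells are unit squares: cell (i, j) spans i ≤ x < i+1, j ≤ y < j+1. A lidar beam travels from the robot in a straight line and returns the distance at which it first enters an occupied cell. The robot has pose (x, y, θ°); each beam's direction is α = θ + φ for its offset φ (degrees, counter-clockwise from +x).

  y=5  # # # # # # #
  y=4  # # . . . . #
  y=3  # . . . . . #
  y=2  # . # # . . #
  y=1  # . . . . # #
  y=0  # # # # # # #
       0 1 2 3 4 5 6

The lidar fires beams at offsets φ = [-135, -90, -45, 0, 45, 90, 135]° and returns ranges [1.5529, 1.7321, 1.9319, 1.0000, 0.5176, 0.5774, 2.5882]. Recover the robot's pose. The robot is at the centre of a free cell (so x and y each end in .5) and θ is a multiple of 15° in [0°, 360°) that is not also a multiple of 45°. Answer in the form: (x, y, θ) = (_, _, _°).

Candidates: 16 free-cell centres × 16 headings = 256 poses. Raycast each; keep the one whose scan matches to 4 dp.
  (4.5, 4.5, 75°): beam 1 = 2.8868 ≠ 1.5529 ✗
  (1.5, 3.5, 150°): beam 1 = 4.6587 ≠ 1.5529 ✗
  (2.5, 3.5, 300°): beam 3 = 0.5176 ≠ 1.9319 ✗
  …
  (3.5, 3.5, 210°): r_1=1.5529, r_2=1.7321, r_3=1.9319, r_4=1.0000, r_5=0.5176, r_6=0.5774, r_7=2.5882 — all match ✓
No second candidate reproduces the full scan.

(x, y, θ) = (3.5, 3.5, 210°)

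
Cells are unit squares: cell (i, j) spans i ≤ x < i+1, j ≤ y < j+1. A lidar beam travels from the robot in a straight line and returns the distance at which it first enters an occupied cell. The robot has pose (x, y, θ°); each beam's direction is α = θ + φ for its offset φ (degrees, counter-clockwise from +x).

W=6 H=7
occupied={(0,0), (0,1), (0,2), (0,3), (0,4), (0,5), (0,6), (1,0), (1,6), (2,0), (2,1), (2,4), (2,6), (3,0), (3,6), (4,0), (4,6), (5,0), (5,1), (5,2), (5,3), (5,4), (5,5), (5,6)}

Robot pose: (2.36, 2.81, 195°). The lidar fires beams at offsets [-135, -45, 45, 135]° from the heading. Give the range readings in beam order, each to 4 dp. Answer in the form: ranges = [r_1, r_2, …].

beam 1: φ=-135°, α=60°
  d=(0.5000,0.8660)  start (2,2)  tX=1.2800 tY=0.2194  stride 1/|dx|=2.0000 1/|dy|=1.1547
    cross y-line → (2,3), t=0.2194
    cross x-line → (3,3), t=1.2800
    cross y-line → (3,4), t=1.3741
    cross y-line → (3,5), t=2.5288
    cross x-line → (4,5), t=3.2800
    cross y-line → (4,6), t=3.6835 (wall)
  → r_1 = 3.6835
beam 2: φ=-45°, α=150°
  d=(-0.8660,0.5000)  start (2,2)  tX=0.4157 tY=0.3800  stride 1/|dx|=1.1547 1/|dy|=2.0000
    cross y-line → (2,3), t=0.3800
    cross x-line → (1,3), t=0.4157
    cross x-line → (0,3), t=1.5704 (wall)
  → r_2 = 1.5704
beam 3: φ=45°, α=240°
  d=(-0.5000,-0.8660)  start (2,2)  tX=0.7200 tY=0.9353  stride 1/|dx|=2.0000 1/|dy|=1.1547
    cross x-line → (1,2), t=0.7200
    cross y-line → (1,1), t=0.9353
    cross y-line → (1,0), t=2.0900 (wall)
  → r_3 = 2.0900
beam 4: φ=135°, α=330°
  d=(0.8660,-0.5000)  start (2,2)  tX=0.7390 tY=1.6200  stride 1/|dx|=1.1547 1/|dy|=2.0000
    cross x-line → (3,2), t=0.7390
    cross y-line → (3,1), t=1.6200
    cross x-line → (4,1), t=1.8937
    cross x-line → (5,1), t=3.0484 (wall)
  → r_4 = 3.0484

ranges = [3.6835, 1.5704, 2.0900, 3.0484]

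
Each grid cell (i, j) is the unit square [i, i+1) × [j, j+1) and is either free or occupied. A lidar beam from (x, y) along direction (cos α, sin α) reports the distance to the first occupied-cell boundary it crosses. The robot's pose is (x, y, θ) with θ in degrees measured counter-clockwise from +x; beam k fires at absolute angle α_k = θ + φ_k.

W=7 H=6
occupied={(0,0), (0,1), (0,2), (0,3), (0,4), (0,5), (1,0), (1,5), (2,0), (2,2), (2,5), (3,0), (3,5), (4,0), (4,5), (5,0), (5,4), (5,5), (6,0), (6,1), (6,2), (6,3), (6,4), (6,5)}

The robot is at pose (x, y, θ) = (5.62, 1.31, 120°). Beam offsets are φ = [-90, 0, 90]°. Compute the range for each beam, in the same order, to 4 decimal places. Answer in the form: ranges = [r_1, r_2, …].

ranges = [0.4388, 4.2608, 0.6200]

beam 1: φ=-90°, α=30°
  dir = (cos 30°, sin 30°) = (0.8660, 0.5000); from cell (5,1)
  next x-line at t=0.4388, next y-line at t=1.3800; Δt_x=1.1547, Δt_y=2.0000
    x: enter (6,1) at t=0.4388 ← occupied
  → r_1 = 0.4388
beam 2: φ=0°, α=120°
  dir = (cos 120°, sin 120°) = (-0.5000, 0.8660); from cell (5,1)
  next x-line at t=1.2400, next y-line at t=0.7967; Δt_x=2.0000, Δt_y=1.1547
    y: enter (5,2) at t=0.7967
    x: enter (4,2) at t=1.2400
    y: enter (4,3) at t=1.9514
    y: enter (4,4) at t=3.1061
    x: enter (3,4) at t=3.2400
    y: enter (3,5) at t=4.2608 ← occupied
  → r_2 = 4.2608
beam 3: φ=90°, α=210°
  dir = (cos 210°, sin 210°) = (-0.8660, -0.5000); from cell (5,1)
  next x-line at t=0.7159, next y-line at t=0.6200; Δt_x=1.1547, Δt_y=2.0000
    y: enter (5,0) at t=0.6200 ← occupied
  → r_3 = 0.6200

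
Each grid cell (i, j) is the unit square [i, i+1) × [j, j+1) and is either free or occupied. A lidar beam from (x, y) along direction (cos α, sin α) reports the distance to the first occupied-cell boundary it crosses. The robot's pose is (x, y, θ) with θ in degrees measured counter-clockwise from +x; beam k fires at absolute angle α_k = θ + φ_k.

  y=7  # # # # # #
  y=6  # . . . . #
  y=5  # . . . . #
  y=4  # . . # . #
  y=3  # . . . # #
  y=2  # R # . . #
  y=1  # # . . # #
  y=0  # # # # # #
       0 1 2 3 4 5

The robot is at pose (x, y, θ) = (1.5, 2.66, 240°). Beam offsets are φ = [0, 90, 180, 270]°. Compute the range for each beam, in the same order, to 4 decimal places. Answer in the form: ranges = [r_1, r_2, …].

ranges = [0.7621, 0.5774, 5.0114, 0.5774]

beam 1: φ=0°, α=240°
  cosα=-0.5000 sinα=-0.8660 | (1,2) | tMaxX 1.0000 tMaxY 0.7621 | tΔX 2.0000 tΔY 1.1547
    t=0.7621 [y] (1,1) — stop
  → r_1 = 0.7621
beam 2: φ=90°, α=330°
  cosα=0.8660 sinα=-0.5000 | (1,2) | tMaxX 0.5774 tMaxY 1.3200 | tΔX 1.1547 tΔY 2.0000
    t=0.5774 [x] (2,2) — stop
  → r_2 = 0.5774
beam 3: φ=180°, α=60°
  cosα=0.5000 sinα=0.8660 | (1,2) | tMaxX 1.0000 tMaxY 0.3926 | tΔX 2.0000 tΔY 1.1547
    t=0.3926 [y] (1,3)
    t=1.0000 [x] (2,3)
    t=1.5473 [y] (2,4)
    t=2.7020 [y] (2,5)
    t=3.0000 [x] (3,5)
    t=3.8567 [y] (3,6)
    t=5.0000 [x] (4,6)
    t=5.0114 [y] (4,7) — stop
  → r_3 = 5.0114
beam 4: φ=270°, α=150°
  cosα=-0.8660 sinα=0.5000 | (1,2) | tMaxX 0.5774 tMaxY 0.6800 | tΔX 1.1547 tΔY 2.0000
    t=0.5774 [x] (0,2) — stop
  → r_4 = 0.5774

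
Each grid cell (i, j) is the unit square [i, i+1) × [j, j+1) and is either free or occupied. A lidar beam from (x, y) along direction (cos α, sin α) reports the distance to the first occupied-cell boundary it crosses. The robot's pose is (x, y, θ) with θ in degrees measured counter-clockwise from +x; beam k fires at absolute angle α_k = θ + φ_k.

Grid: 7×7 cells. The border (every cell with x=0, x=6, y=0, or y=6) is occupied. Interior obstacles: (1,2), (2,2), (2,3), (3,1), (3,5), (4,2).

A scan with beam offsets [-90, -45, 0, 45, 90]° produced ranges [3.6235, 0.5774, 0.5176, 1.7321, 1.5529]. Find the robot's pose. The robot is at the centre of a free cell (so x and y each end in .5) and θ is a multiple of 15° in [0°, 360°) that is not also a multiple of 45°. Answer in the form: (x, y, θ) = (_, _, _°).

The pose lattice has 19·16 = 304 candidates. Test each by forward raycasting.
  (2.5, 5.5, 165°): beam 1 = 0.5176 ≠ 3.6235 ✗
  (4.5, 1.5, 195°): beam 1 = 0.5176 ≠ 3.6235 ✗
  (5.5, 5.5, 105°): beam 1 = 0.5176 ≠ 3.6235 ✗
  (1.5, 5.5, 30°): beam 1 = 1.7321 ≠ 3.6235 ✗
  (1.5, 3.5, 240°): beam 1 = 0.5774 ≠ 3.6235 ✗
  …
  (5.5, 2.5, 195°): r_1=3.6235, r_2=0.5774, r_3=0.5176, r_4=1.7321, r_5=1.5529 — all match ✓
No second candidate reproduces the full scan.

(x, y, θ) = (5.5, 2.5, 195°)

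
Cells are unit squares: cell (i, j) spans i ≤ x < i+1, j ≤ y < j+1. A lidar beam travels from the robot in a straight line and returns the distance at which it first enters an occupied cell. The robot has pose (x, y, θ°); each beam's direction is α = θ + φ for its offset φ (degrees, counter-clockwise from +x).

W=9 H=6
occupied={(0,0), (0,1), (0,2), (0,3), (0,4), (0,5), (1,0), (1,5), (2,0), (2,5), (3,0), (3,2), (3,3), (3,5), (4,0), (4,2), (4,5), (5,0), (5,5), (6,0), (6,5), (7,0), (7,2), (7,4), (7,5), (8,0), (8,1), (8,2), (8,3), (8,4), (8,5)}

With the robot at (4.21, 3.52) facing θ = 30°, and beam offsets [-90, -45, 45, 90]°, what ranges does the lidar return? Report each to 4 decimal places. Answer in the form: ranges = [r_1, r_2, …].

ranges = [0.6004, 2.8884, 1.5322, 0.4200]

beam 1: φ=-90°, α=300°
  direction (0.5000, -0.8660); cell (4,3); t to first gridline: x 1.5800, y 0.6004 (then +2.0000 / +1.1547)
    (4,2) via y @ 0.6004  # hit
  → r_1 = 0.6004
beam 2: φ=-45°, α=345°
  direction (0.9659, -0.2588); cell (4,3); t to first gridline: x 0.8179, y 2.0091 (then +1.0353 / +3.8637)
    (5,3) via x @ 0.8179
    (6,3) via x @ 1.8531
    (6,2) via y @ 2.0091
    (7,2) via x @ 2.8884  # hit
  → r_2 = 2.8884
beam 3: φ=45°, α=75°
  direction (0.2588, 0.9659); cell (4,3); t to first gridline: x 3.0523, y 0.4969 (then +3.8637 / +1.0353)
    (4,4) via y @ 0.4969
    (4,5) via y @ 1.5322  # hit
  → r_3 = 1.5322
beam 4: φ=90°, α=120°
  direction (-0.5000, 0.8660); cell (4,3); t to first gridline: x 0.4200, y 0.5543 (then +2.0000 / +1.1547)
    (3,3) via x @ 0.4200  # hit
  → r_4 = 0.4200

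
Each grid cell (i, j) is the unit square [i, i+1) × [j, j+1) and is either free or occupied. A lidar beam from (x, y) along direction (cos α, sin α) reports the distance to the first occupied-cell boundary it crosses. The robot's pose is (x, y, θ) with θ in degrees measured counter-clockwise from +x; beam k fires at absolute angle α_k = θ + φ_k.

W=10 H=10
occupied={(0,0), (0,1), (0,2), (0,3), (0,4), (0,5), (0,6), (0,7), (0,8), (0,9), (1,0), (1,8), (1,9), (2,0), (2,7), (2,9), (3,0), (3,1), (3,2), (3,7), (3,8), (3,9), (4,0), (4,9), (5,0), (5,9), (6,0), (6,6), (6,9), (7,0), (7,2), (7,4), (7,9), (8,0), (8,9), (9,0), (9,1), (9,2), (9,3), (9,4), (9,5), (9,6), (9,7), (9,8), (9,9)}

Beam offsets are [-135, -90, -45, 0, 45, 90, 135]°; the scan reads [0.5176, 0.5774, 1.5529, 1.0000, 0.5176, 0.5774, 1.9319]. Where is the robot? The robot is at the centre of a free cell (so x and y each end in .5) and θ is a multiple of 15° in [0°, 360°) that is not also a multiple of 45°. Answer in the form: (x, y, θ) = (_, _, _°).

The pose lattice has 55·16 = 880 candidates. Test each by forward raycasting.
  (5.5, 1.5, 210°): beam 1 = 4.6587 ≠ 0.5176 ✗
  (6.5, 5.5, 210°): beam 3 = 5.6940 ≠ 1.5529 ✗
  (8.5, 7.5, 195°): beam 1 = 1.0000 ≠ 0.5176 ✗
  (7.5, 8.5, 105°): beam 1 = 1.7321 ≠ 0.5176 ✗
  (8.5, 1.5, 210°): beam 1 = 1.9319 ≠ 0.5176 ✗
  …
  (8.5, 2.5, 300°): r_1=0.5176, r_2=0.5774, r_3=1.5529, r_4=1.0000, r_5=0.5176, r_6=0.5774, r_7=1.9319 — all match ✓
Unique over the lattice → pose = (8.5, 2.5, 300°).

(x, y, θ) = (8.5, 2.5, 300°)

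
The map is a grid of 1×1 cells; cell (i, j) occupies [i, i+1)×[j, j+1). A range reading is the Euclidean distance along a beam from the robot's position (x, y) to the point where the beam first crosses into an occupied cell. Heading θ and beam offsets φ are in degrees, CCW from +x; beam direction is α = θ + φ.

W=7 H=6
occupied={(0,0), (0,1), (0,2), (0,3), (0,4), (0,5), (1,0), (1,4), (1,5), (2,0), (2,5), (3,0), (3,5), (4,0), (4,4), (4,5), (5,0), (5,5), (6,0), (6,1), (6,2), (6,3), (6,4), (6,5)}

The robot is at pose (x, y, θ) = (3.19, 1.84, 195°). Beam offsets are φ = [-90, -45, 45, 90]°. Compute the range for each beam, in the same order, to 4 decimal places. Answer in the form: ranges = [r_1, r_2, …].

beam 1: φ=-90°, α=105°
  cosα=-0.2588 sinα=0.9659 | (3,1) | tMaxX 0.7341 tMaxY 0.1656 | tΔX 3.8637 tΔY 1.0353
    t=0.1656 [y] (3,2)
    t=0.7341 [x] (2,2)
    t=1.2009 [y] (2,3)
    t=2.2362 [y] (2,4)
    t=3.2715 [y] (2,5) — stop
  → r_1 = 3.2715
beam 2: φ=-45°, α=150°
  cosα=-0.8660 sinα=0.5000 | (3,1) | tMaxX 0.2194 tMaxY 0.3200 | tΔX 1.1547 tΔY 2.0000
    t=0.2194 [x] (2,1)
    t=0.3200 [y] (2,2)
    t=1.3741 [x] (1,2)
    t=2.3200 [y] (1,3)
    t=2.5288 [x] (0,3) — stop
  → r_2 = 2.5288
beam 3: φ=45°, α=240°
  cosα=-0.5000 sinα=-0.8660 | (3,1) | tMaxX 0.3800 tMaxY 0.9699 | tΔX 2.0000 tΔY 1.1547
    t=0.3800 [x] (2,1)
    t=0.9699 [y] (2,0) — stop
  → r_3 = 0.9699
beam 4: φ=90°, α=285°
  cosα=0.2588 sinα=-0.9659 | (3,1) | tMaxX 3.1296 tMaxY 0.8696 | tΔX 3.8637 tΔY 1.0353
    t=0.8696 [y] (3,0) — stop
  → r_4 = 0.8696

ranges = [3.2715, 2.5288, 0.9699, 0.8696]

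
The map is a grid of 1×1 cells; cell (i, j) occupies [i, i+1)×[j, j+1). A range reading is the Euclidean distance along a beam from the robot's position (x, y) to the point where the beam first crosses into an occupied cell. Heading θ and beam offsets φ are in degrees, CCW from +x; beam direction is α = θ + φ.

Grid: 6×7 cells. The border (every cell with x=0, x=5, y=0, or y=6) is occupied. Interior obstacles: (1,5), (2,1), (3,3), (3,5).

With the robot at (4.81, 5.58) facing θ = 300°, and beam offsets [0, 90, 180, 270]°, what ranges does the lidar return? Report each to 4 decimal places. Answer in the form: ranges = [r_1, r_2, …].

beam 1: φ=0°, α=300°
  dir = (cos 300°, sin 300°) = (0.5000, -0.8660); from cell (4,5)
  next x-line at t=0.3800, next y-line at t=0.6697; Δt_x=2.0000, Δt_y=1.1547
    x: enter (5,5) at t=0.3800 ← occupied
  → r_1 = 0.3800
beam 2: φ=90°, α=30°
  dir = (cos 30°, sin 30°) = (0.8660, 0.5000); from cell (4,5)
  next x-line at t=0.2194, next y-line at t=0.8400; Δt_x=1.1547, Δt_y=2.0000
    x: enter (5,5) at t=0.2194 ← occupied
  → r_2 = 0.2194
beam 3: φ=180°, α=120°
  dir = (cos 120°, sin 120°) = (-0.5000, 0.8660); from cell (4,5)
  next x-line at t=1.6200, next y-line at t=0.4850; Δt_x=2.0000, Δt_y=1.1547
    y: enter (4,6) at t=0.4850 ← occupied
  → r_3 = 0.4850
beam 4: φ=270°, α=210°
  dir = (cos 210°, sin 210°) = (-0.8660, -0.5000); from cell (4,5)
  next x-line at t=0.9353, next y-line at t=1.1600; Δt_x=1.1547, Δt_y=2.0000
    x: enter (3,5) at t=0.9353 ← occupied
  → r_4 = 0.9353

ranges = [0.3800, 0.2194, 0.4850, 0.9353]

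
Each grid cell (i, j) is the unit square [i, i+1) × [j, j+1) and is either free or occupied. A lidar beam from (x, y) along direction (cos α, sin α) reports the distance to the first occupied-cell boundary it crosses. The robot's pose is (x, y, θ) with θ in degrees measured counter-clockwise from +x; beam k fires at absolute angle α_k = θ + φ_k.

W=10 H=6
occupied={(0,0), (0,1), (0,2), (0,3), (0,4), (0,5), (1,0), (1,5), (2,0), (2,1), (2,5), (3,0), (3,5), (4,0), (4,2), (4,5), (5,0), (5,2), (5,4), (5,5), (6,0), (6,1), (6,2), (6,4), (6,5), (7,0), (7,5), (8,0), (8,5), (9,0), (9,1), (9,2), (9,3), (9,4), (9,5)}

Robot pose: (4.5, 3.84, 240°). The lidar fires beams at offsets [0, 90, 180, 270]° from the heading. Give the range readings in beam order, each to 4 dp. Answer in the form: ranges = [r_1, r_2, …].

beam 1: φ=0°, α=240°
  d=(-0.5000,-0.8660)  start (4,3)  tX=1.0000 tY=0.9699  stride 1/|dx|=2.0000 1/|dy|=1.1547
    cross y-line → (4,2), t=0.9699 (wall)
  → r_1 = 0.9699
beam 2: φ=90°, α=330°
  d=(0.8660,-0.5000)  start (4,3)  tX=0.5774 tY=1.6800  stride 1/|dx|=1.1547 1/|dy|=2.0000
    cross x-line → (5,3), t=0.5774
    cross y-line → (5,2), t=1.6800 (wall)
  → r_2 = 1.6800
beam 3: φ=180°, α=60°
  d=(0.5000,0.8660)  start (4,3)  tX=1.0000 tY=0.1848  stride 1/|dx|=2.0000 1/|dy|=1.1547
    cross y-line → (4,4), t=0.1848
    cross x-line → (5,4), t=1.0000 (wall)
  → r_3 = 1.0000
beam 4: φ=270°, α=150°
  d=(-0.8660,0.5000)  start (4,3)  tX=0.5774 tY=0.3200  stride 1/|dx|=1.1547 1/|dy|=2.0000
    cross y-line → (4,4), t=0.3200
    cross x-line → (3,4), t=0.5774
    cross x-line → (2,4), t=1.7321
    cross y-line → (2,5), t=2.3200 (wall)
  → r_4 = 2.3200

ranges = [0.9699, 1.6800, 1.0000, 2.3200]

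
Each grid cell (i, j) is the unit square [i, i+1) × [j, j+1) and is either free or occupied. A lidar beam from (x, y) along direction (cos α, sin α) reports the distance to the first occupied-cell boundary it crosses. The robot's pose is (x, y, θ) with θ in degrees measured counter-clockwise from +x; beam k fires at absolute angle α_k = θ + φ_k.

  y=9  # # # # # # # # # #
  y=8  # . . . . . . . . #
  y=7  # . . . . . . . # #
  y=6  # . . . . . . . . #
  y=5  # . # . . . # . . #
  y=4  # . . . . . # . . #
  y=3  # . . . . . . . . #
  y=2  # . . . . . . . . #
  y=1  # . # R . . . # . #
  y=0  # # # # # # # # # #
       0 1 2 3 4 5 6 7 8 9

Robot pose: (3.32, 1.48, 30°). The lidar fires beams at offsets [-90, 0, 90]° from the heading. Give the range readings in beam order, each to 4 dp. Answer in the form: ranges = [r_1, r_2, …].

ranges = [0.5543, 6.5587, 4.6400]

beam 1: φ=-90°, α=300°
  cosα=0.5000 sinα=-0.8660 | (3,1) | tMaxX 1.3600 tMaxY 0.5543 | tΔX 2.0000 tΔY 1.1547
    t=0.5543 [y] (3,0) — stop
  → r_1 = 0.5543
beam 2: φ=0°, α=30°
  cosα=0.8660 sinα=0.5000 | (3,1) | tMaxX 0.7852 tMaxY 1.0400 | tΔX 1.1547 tΔY 2.0000
    t=0.7852 [x] (4,1)
    t=1.0400 [y] (4,2)
    t=1.9399 [x] (5,2)
    t=3.0400 [y] (5,3)
    t=3.0946 [x] (6,3)
    t=4.2493 [x] (7,3)
    t=5.0400 [y] (7,4)
    t=5.4040 [x] (8,4)
    t=6.5587 [x] (9,4) — stop
  → r_2 = 6.5587
beam 3: φ=90°, α=120°
  cosα=-0.5000 sinα=0.8660 | (3,1) | tMaxX 0.6400 tMaxY 0.6004 | tΔX 2.0000 tΔY 1.1547
    t=0.6004 [y] (3,2)
    t=0.6400 [x] (2,2)
    t=1.7551 [y] (2,3)
    t=2.6400 [x] (1,3)
    t=2.9098 [y] (1,4)
    t=4.0645 [y] (1,5)
    t=4.6400 [x] (0,5) — stop
  → r_3 = 4.6400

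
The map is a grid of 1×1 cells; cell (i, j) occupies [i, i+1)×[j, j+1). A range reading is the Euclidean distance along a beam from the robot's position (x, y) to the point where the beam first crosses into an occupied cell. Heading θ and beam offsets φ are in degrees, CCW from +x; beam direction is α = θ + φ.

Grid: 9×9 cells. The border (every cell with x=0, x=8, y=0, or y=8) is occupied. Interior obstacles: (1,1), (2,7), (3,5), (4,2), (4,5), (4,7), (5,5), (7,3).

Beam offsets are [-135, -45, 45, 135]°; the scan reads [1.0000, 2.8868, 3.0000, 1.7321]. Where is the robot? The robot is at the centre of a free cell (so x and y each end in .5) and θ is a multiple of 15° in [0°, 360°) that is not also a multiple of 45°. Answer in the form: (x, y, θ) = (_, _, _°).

The pose lattice has 41·16 = 656 candidates. Test each by forward raycasting.
  (4.5, 6.5, 300°): beam 1 = 1.9319 ≠ 1.0000 ✗
  (6.5, 2.5, 240°): beam 1 = 2.5882 ≠ 1.0000 ✗
  (6.5, 5.5, 105°): beam 1 = 1.7321 ≠ 1.0000 ✗
  …
  (6.5, 2.5, 165°): r_1=1.0000, r_2=2.8868, r_3=3.0000, r_4=1.7321 — all match ✓
No second candidate reproduces the full scan.

(x, y, θ) = (6.5, 2.5, 165°)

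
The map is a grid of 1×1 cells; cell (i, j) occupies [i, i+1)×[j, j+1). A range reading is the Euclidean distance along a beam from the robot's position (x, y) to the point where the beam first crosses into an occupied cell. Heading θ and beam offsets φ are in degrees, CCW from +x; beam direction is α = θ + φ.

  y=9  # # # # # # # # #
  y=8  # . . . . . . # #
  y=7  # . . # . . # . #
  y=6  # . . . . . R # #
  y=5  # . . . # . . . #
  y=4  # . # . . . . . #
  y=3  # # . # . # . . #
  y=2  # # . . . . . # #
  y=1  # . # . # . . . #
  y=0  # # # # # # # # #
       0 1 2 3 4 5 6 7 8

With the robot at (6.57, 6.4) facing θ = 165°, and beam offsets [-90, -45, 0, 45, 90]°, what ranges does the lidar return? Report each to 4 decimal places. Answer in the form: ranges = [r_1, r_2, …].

beam 1: φ=-90°, α=75°
  direction (0.2588, 0.9659); cell (6,6); t to first gridline: x 1.6614, y 0.6212 (then +3.8637 / +1.0353)
    (6,7) via y @ 0.6212  # hit
  → r_1 = 0.6212
beam 2: φ=-45°, α=120°
  direction (-0.5000, 0.8660); cell (6,6); t to first gridline: x 1.1400, y 0.6928 (then +2.0000 / +1.1547)
    (6,7) via y @ 0.6928  # hit
  → r_2 = 0.6928
beam 3: φ=0°, α=165°
  direction (-0.9659, 0.2588); cell (6,6); t to first gridline: x 0.5901, y 2.3182 (then +1.0353 / +3.8637)
    (5,6) via x @ 0.5901
    (4,6) via x @ 1.6254
    (4,7) via y @ 2.3182
    (3,7) via x @ 2.6607  # hit
  → r_3 = 2.6607
beam 4: φ=45°, α=210°
  direction (-0.8660, -0.5000); cell (6,6); t to first gridline: x 0.6582, y 0.8000 (then +1.1547 / +2.0000)
    (5,6) via x @ 0.6582
    (5,5) via y @ 0.8000
    (4,5) via x @ 1.8129  # hit
  → r_4 = 1.8129
beam 5: φ=90°, α=255°
  direction (-0.2588, -0.9659); cell (6,6); t to first gridline: x 2.2023, y 0.4141 (then +3.8637 / +1.0353)
    (6,5) via y @ 0.4141
    (6,4) via y @ 1.4494
    (5,4) via x @ 2.2023
    (5,3) via y @ 2.4847  # hit
  → r_5 = 2.4847

ranges = [0.6212, 0.6928, 2.6607, 1.8129, 2.4847]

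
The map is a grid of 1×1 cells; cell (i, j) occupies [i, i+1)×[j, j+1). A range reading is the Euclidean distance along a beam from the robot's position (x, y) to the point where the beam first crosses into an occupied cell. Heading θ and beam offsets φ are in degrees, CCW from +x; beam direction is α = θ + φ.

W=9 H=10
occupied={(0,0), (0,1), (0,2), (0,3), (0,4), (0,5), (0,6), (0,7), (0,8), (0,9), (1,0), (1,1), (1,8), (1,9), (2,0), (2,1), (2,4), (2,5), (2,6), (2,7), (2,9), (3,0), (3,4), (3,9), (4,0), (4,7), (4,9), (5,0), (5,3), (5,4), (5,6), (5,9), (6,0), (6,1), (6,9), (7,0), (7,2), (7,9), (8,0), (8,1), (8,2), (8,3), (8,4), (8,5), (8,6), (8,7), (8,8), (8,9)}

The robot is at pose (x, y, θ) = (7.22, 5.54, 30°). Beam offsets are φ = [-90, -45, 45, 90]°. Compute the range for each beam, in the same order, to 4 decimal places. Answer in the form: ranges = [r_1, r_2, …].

beam 1: φ=-90°, α=300°
  dir = (cos 300°, sin 300°) = (0.5000, -0.8660); from cell (7,5)
  next x-line at t=1.5600, next y-line at t=0.6235; Δt_x=2.0000, Δt_y=1.1547
    y: enter (7,4) at t=0.6235
    x: enter (8,4) at t=1.5600 ← occupied
  → r_1 = 1.5600
beam 2: φ=-45°, α=345°
  dir = (cos 345°, sin 345°) = (0.9659, -0.2588); from cell (7,5)
  next x-line at t=0.8075, next y-line at t=2.0864; Δt_x=1.0353, Δt_y=3.8637
    x: enter (8,5) at t=0.8075 ← occupied
  → r_2 = 0.8075
beam 3: φ=45°, α=75°
  dir = (cos 75°, sin 75°) = (0.2588, 0.9659); from cell (7,5)
  next x-line at t=3.0137, next y-line at t=0.4762; Δt_x=3.8637, Δt_y=1.0353
    y: enter (7,6) at t=0.4762
    y: enter (7,7) at t=1.5115
    y: enter (7,8) at t=2.5468
    x: enter (8,8) at t=3.0137 ← occupied
  → r_3 = 3.0137
beam 4: φ=90°, α=120°
  dir = (cos 120°, sin 120°) = (-0.5000, 0.8660); from cell (7,5)
  next x-line at t=0.4400, next y-line at t=0.5312; Δt_x=2.0000, Δt_y=1.1547
    x: enter (6,5) at t=0.4400
    y: enter (6,6) at t=0.5312
    y: enter (6,7) at t=1.6859
    x: enter (5,7) at t=2.4400
    y: enter (5,8) at t=2.8406
    y: enter (5,9) at t=3.9953 ← occupied
  → r_4 = 3.9953

ranges = [1.5600, 0.8075, 3.0137, 3.9953]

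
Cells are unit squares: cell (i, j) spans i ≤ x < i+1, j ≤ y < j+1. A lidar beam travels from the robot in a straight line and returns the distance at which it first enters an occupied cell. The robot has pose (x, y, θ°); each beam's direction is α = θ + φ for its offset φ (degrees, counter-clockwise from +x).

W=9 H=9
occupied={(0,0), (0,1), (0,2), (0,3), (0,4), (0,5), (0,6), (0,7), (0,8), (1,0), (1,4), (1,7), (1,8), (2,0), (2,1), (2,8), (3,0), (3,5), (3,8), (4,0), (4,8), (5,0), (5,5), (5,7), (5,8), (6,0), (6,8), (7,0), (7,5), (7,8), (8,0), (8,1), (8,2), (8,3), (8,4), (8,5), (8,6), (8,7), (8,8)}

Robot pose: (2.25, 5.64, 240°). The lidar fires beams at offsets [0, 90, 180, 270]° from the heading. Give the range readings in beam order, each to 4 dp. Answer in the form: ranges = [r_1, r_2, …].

ranges = [0.7390, 0.8660, 2.7251, 1.4434]

beam 1: φ=0°, α=240°
  dir = (cos 240°, sin 240°) = (-0.5000, -0.8660); from cell (2,5)
  next x-line at t=0.5000, next y-line at t=0.7390; Δt_x=2.0000, Δt_y=1.1547
    x: enter (1,5) at t=0.5000
    y: enter (1,4) at t=0.7390 ← occupied
  → r_1 = 0.7390
beam 2: φ=90°, α=330°
  dir = (cos 330°, sin 330°) = (0.8660, -0.5000); from cell (2,5)
  next x-line at t=0.8660, next y-line at t=1.2800; Δt_x=1.1547, Δt_y=2.0000
    x: enter (3,5) at t=0.8660 ← occupied
  → r_2 = 0.8660
beam 3: φ=180°, α=60°
  dir = (cos 60°, sin 60°) = (0.5000, 0.8660); from cell (2,5)
  next x-line at t=1.5000, next y-line at t=0.4157; Δt_x=2.0000, Δt_y=1.1547
    y: enter (2,6) at t=0.4157
    x: enter (3,6) at t=1.5000
    y: enter (3,7) at t=1.5704
    y: enter (3,8) at t=2.7251 ← occupied
  → r_3 = 2.7251
beam 4: φ=270°, α=150°
  dir = (cos 150°, sin 150°) = (-0.8660, 0.5000); from cell (2,5)
  next x-line at t=0.2887, next y-line at t=0.7200; Δt_x=1.1547, Δt_y=2.0000
    x: enter (1,5) at t=0.2887
    y: enter (1,6) at t=0.7200
    x: enter (0,6) at t=1.4434 ← occupied
  → r_4 = 1.4434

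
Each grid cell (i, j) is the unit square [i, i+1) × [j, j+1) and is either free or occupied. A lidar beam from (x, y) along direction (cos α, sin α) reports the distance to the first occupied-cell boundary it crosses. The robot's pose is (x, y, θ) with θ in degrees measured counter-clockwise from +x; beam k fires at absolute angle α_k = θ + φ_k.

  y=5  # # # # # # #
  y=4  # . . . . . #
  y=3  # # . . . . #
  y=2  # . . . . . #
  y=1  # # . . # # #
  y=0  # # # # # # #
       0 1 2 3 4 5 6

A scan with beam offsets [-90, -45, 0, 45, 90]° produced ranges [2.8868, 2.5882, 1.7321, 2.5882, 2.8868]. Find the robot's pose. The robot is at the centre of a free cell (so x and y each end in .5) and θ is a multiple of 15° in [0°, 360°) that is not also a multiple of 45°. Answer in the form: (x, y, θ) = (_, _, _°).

Enumerate (i+0.5, j+0.5, θ) over the 16 free cells and 16 admissible headings. For each, cast all 5 beams and compare to the given ranges.
  (4.5, 3.5, 210°): beam 1 = 1.7321 ≠ 2.8868 ✗
  (5.5, 3.5, 75°): beam 1 = 0.5176 ≠ 2.8868 ✗
  (4.5, 2.5, 165°): beam 1 = 2.5882 ≠ 2.8868 ✗
  (3.5, 4.5, 345°): beam 1 = 3.6235 ≠ 2.8868 ✗
  …
  (3.5, 3.5, 300°): r_1=2.8868, r_2=2.5882, r_3=1.7321, r_4=2.5882, r_5=2.8868 — all match ✓
No second candidate reproduces the full scan.

(x, y, θ) = (3.5, 3.5, 300°)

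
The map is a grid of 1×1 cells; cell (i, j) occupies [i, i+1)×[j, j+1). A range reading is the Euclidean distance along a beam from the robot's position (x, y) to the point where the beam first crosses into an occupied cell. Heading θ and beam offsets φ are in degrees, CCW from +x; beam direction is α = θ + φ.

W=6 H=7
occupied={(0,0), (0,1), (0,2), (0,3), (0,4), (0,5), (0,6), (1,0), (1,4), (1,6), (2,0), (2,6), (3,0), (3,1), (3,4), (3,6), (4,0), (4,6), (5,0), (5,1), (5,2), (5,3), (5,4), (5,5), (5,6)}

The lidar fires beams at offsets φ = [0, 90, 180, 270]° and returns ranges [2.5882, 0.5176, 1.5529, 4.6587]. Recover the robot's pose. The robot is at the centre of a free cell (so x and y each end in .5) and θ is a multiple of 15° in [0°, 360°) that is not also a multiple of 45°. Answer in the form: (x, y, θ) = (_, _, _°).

(x, y, θ) = (2.5, 5.5, 345°)

The pose lattice has 17·16 = 272 candidates. Test each by forward raycasting.
  (1.5, 1.5, 165°): beam 1 = 0.5176 ≠ 2.5882 ✗
  (3.5, 5.5, 120°): beam 1 = 0.5774 ≠ 2.5882 ✗
  (1.5, 3.5, 75°): beam 1 = 0.5176 ≠ 2.5882 ✗
  …
  (2.5, 5.5, 345°): r_1=2.5882, r_2=0.5176, r_3=1.5529, r_4=4.6587 — all match ✓
No second candidate reproduces the full scan.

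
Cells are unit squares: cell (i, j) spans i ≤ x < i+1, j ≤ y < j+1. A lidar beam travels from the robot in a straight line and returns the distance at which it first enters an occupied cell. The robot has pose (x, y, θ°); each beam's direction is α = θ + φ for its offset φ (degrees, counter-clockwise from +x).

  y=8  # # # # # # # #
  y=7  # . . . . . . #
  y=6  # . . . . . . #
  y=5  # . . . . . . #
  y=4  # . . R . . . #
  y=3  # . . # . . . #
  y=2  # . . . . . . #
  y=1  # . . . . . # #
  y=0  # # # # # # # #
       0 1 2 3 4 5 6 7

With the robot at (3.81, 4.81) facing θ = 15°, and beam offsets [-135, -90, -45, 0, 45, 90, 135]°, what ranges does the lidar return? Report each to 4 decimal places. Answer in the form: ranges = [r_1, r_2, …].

beam 1: φ=-135°, α=240°
  cosα=-0.5000 sinα=-0.8660 | (3,4) | tMaxX 1.6200 tMaxY 0.9353 | tΔX 2.0000 tΔY 1.1547
    t=0.9353 [y] (3,3) — stop
  → r_1 = 0.9353
beam 2: φ=-90°, α=285°
  cosα=0.2588 sinα=-0.9659 | (3,4) | tMaxX 0.7341 tMaxY 0.8386 | tΔX 3.8637 tΔY 1.0353
    t=0.7341 [x] (4,4)
    t=0.8386 [y] (4,3)
    t=1.8738 [y] (4,2)
    t=2.9091 [y] (4,1)
    t=3.9444 [y] (4,0) — stop
  → r_2 = 3.9444
beam 3: φ=-45°, α=330°
  cosα=0.8660 sinα=-0.5000 | (3,4) | tMaxX 0.2194 tMaxY 1.6200 | tΔX 1.1547 tΔY 2.0000
    t=0.2194 [x] (4,4)
    t=1.3741 [x] (5,4)
    t=1.6200 [y] (5,3)
    t=2.5288 [x] (6,3)
    t=3.6200 [y] (6,2)
    t=3.6835 [x] (7,2) — stop
  → r_3 = 3.6835
beam 4: φ=0°, α=15°
  cosα=0.9659 sinα=0.2588 | (3,4) | tMaxX 0.1967 tMaxY 0.7341 | tΔX 1.0353 tΔY 3.8637
    t=0.1967 [x] (4,4)
    t=0.7341 [y] (4,5)
    t=1.2320 [x] (5,5)
    t=2.2673 [x] (6,5)
    t=3.3025 [x] (7,5) — stop
  → r_4 = 3.3025
beam 5: φ=45°, α=60°
  cosα=0.5000 sinα=0.8660 | (3,4) | tMaxX 0.3800 tMaxY 0.2194 | tΔX 2.0000 tΔY 1.1547
    t=0.2194 [y] (3,5)
    t=0.3800 [x] (4,5)
    t=1.3741 [y] (4,6)
    t=2.3800 [x] (5,6)
    t=2.5288 [y] (5,7)
    t=3.6835 [y] (5,8) — stop
  → r_5 = 3.6835
beam 6: φ=90°, α=105°
  cosα=-0.2588 sinα=0.9659 | (3,4) | tMaxX 3.1296 tMaxY 0.1967 | tΔX 3.8637 tΔY 1.0353
    t=0.1967 [y] (3,5)
    t=1.2320 [y] (3,6)
    t=2.2673 [y] (3,7)
    t=3.1296 [x] (2,7)
    t=3.3025 [y] (2,8) — stop
  → r_6 = 3.3025
beam 7: φ=135°, α=150°
  cosα=-0.8660 sinα=0.5000 | (3,4) | tMaxX 0.9353 tMaxY 0.3800 | tΔX 1.1547 tΔY 2.0000
    t=0.3800 [y] (3,5)
    t=0.9353 [x] (2,5)
    t=2.0900 [x] (1,5)
    t=2.3800 [y] (1,6)
    t=3.2447 [x] (0,6) — stop
  → r_7 = 3.2447

ranges = [0.9353, 3.9444, 3.6835, 3.3025, 3.6835, 3.3025, 3.2447]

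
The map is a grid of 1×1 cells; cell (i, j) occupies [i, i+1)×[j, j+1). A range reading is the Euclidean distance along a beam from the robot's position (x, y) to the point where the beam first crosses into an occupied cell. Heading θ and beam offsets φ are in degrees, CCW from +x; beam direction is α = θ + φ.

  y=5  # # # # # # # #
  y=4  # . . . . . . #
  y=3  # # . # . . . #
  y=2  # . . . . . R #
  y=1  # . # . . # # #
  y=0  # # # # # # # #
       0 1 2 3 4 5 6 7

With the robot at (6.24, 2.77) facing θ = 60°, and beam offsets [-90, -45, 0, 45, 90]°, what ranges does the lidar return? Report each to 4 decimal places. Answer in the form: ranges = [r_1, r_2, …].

ranges = [0.8776, 0.7868, 1.5200, 2.3087, 4.4600]

beam 1: φ=-90°, α=330°
  direction (0.8660, -0.5000); cell (6,2); t to first gridline: x 0.8776, y 1.5400 (then +1.1547 / +2.0000)
    (7,2) via x @ 0.8776  # hit
  → r_1 = 0.8776
beam 2: φ=-45°, α=15°
  direction (0.9659, 0.2588); cell (6,2); t to first gridline: x 0.7868, y 0.8887 (then +1.0353 / +3.8637)
    (7,2) via x @ 0.7868  # hit
  → r_2 = 0.7868
beam 3: φ=0°, α=60°
  direction (0.5000, 0.8660); cell (6,2); t to first gridline: x 1.5200, y 0.2656 (then +2.0000 / +1.1547)
    (6,3) via y @ 0.2656
    (6,4) via y @ 1.4203
    (7,4) via x @ 1.5200  # hit
  → r_3 = 1.5200
beam 4: φ=45°, α=105°
  direction (-0.2588, 0.9659); cell (6,2); t to first gridline: x 0.9273, y 0.2381 (then +3.8637 / +1.0353)
    (6,3) via y @ 0.2381
    (5,3) via x @ 0.9273
    (5,4) via y @ 1.2734
    (5,5) via y @ 2.3087  # hit
  → r_4 = 2.3087
beam 5: φ=90°, α=150°
  direction (-0.8660, 0.5000); cell (6,2); t to first gridline: x 0.2771, y 0.4600 (then +1.1547 / +2.0000)
    (5,2) via x @ 0.2771
    (5,3) via y @ 0.4600
    (4,3) via x @ 1.4318
    (4,4) via y @ 2.4600
    (3,4) via x @ 2.5865
    (2,4) via x @ 3.7412
    (2,5) via y @ 4.4600  # hit
  → r_5 = 4.4600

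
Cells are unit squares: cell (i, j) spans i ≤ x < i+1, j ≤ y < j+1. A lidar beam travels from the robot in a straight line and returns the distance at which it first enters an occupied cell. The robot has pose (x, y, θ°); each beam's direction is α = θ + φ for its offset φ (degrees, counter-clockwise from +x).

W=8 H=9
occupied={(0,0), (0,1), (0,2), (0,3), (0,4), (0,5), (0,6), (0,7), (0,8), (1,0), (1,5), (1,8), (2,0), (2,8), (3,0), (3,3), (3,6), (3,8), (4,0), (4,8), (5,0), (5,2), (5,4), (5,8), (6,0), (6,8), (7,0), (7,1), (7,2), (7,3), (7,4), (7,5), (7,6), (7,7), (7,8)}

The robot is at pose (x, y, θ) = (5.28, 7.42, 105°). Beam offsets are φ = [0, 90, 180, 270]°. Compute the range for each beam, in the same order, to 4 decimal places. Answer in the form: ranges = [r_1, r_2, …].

beam 1: φ=0°, α=105°
  d=(-0.2588,0.9659)  start (5,7)  tX=1.0818 tY=0.6005  stride 1/|dx|=3.8637 1/|dy|=1.0353
    cross y-line → (5,8), t=0.6005 (wall)
  → r_1 = 0.6005
beam 2: φ=90°, α=195°
  d=(-0.9659,-0.2588)  start (5,7)  tX=0.2899 tY=1.6228  stride 1/|dx|=1.0353 1/|dy|=3.8637
    cross x-line → (4,7), t=0.2899
    cross x-line → (3,7), t=1.3252
    cross y-line → (3,6), t=1.6228 (wall)
  → r_2 = 1.6228
beam 3: φ=180°, α=285°
  d=(0.2588,-0.9659)  start (5,7)  tX=2.7819 tY=0.4348  stride 1/|dx|=3.8637 1/|dy|=1.0353
    cross y-line → (5,6), t=0.4348
    cross y-line → (5,5), t=1.4701
    cross y-line → (5,4), t=2.5054 (wall)
  → r_3 = 2.5054
beam 4: φ=270°, α=15°
  d=(0.9659,0.2588)  start (5,7)  tX=0.7454 tY=2.2409  stride 1/|dx|=1.0353 1/|dy|=3.8637
    cross x-line → (6,7), t=0.7454
    cross x-line → (7,7), t=1.7807 (wall)
  → r_4 = 1.7807

ranges = [0.6005, 1.6228, 2.5054, 1.7807]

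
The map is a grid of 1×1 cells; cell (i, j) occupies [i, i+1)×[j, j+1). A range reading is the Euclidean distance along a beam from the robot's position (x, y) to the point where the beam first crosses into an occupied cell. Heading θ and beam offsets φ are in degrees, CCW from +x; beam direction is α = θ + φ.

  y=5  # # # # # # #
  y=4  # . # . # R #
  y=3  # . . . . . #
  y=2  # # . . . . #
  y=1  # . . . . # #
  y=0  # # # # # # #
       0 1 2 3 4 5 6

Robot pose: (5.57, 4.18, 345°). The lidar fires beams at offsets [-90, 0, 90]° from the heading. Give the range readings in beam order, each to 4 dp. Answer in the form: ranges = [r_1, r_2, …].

beam 1: φ=-90°, α=255°
  dir = (cos 255°, sin 255°) = (-0.2588, -0.9659); from cell (5,4)
  next x-line at t=2.2023, next y-line at t=0.1863; Δt_x=3.8637, Δt_y=1.0353
    y: enter (5,3) at t=0.1863
    y: enter (5,2) at t=1.2216
    x: enter (4,2) at t=2.2023
    y: enter (4,1) at t=2.2569
    y: enter (4,0) at t=3.2922 ← occupied
  → r_1 = 3.2922
beam 2: φ=0°, α=345°
  dir = (cos 345°, sin 345°) = (0.9659, -0.2588); from cell (5,4)
  next x-line at t=0.4452, next y-line at t=0.6955; Δt_x=1.0353, Δt_y=3.8637
    x: enter (6,4) at t=0.4452 ← occupied
  → r_2 = 0.4452
beam 3: φ=90°, α=75°
  dir = (cos 75°, sin 75°) = (0.2588, 0.9659); from cell (5,4)
  next x-line at t=1.6614, next y-line at t=0.8489; Δt_x=3.8637, Δt_y=1.0353
    y: enter (5,5) at t=0.8489 ← occupied
  → r_3 = 0.8489

ranges = [3.2922, 0.4452, 0.8489]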